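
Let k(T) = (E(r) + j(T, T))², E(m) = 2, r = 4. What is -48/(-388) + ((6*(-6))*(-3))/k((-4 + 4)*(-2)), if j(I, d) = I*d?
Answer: 2631/97 ≈ 27.124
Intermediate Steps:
k(T) = (2 + T²)² (k(T) = (2 + T*T)² = (2 + T²)²)
-48/(-388) + ((6*(-6))*(-3))/k((-4 + 4)*(-2)) = -48/(-388) + ((6*(-6))*(-3))/((2 + ((-4 + 4)*(-2))²)²) = -48*(-1/388) + (-36*(-3))/((2 + (0*(-2))²)²) = 12/97 + 108/((2 + 0²)²) = 12/97 + 108/((2 + 0)²) = 12/97 + 108/(2²) = 12/97 + 108/4 = 12/97 + 108*(¼) = 12/97 + 27 = 2631/97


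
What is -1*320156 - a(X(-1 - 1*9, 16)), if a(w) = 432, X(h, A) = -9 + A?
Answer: -320588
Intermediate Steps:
-1*320156 - a(X(-1 - 1*9, 16)) = -1*320156 - 1*432 = -320156 - 432 = -320588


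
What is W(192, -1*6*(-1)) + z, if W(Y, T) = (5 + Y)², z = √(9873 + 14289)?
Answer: 38809 + √24162 ≈ 38964.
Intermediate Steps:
z = √24162 ≈ 155.44
W(192, -1*6*(-1)) + z = (5 + 192)² + √24162 = 197² + √24162 = 38809 + √24162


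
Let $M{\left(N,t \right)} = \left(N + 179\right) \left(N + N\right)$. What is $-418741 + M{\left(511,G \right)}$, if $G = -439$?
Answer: $286439$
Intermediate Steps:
$M{\left(N,t \right)} = 2 N \left(179 + N\right)$ ($M{\left(N,t \right)} = \left(179 + N\right) 2 N = 2 N \left(179 + N\right)$)
$-418741 + M{\left(511,G \right)} = -418741 + 2 \cdot 511 \left(179 + 511\right) = -418741 + 2 \cdot 511 \cdot 690 = -418741 + 705180 = 286439$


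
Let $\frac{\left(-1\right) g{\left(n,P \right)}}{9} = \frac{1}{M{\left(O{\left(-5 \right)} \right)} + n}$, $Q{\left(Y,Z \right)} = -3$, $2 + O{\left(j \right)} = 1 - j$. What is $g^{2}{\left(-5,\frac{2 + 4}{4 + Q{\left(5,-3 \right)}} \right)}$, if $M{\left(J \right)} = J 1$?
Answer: $81$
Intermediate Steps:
$O{\left(j \right)} = -1 - j$ ($O{\left(j \right)} = -2 - \left(-1 + j\right) = -1 - j$)
$M{\left(J \right)} = J$
$g{\left(n,P \right)} = - \frac{9}{4 + n}$ ($g{\left(n,P \right)} = - \frac{9}{\left(-1 - -5\right) + n} = - \frac{9}{\left(-1 + 5\right) + n} = - \frac{9}{4 + n}$)
$g^{2}{\left(-5,\frac{2 + 4}{4 + Q{\left(5,-3 \right)}} \right)} = \left(- \frac{9}{4 - 5}\right)^{2} = \left(- \frac{9}{-1}\right)^{2} = \left(\left(-9\right) \left(-1\right)\right)^{2} = 9^{2} = 81$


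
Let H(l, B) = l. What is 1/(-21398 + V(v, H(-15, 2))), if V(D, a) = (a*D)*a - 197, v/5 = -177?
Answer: -1/220720 ≈ -4.5306e-6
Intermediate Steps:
v = -885 (v = 5*(-177) = -885)
V(D, a) = -197 + D*a² (V(D, a) = (D*a)*a - 197 = D*a² - 197 = -197 + D*a²)
1/(-21398 + V(v, H(-15, 2))) = 1/(-21398 + (-197 - 885*(-15)²)) = 1/(-21398 + (-197 - 885*225)) = 1/(-21398 + (-197 - 199125)) = 1/(-21398 - 199322) = 1/(-220720) = -1/220720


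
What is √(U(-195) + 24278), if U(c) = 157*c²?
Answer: √5994203 ≈ 2448.3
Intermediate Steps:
√(U(-195) + 24278) = √(157*(-195)² + 24278) = √(157*38025 + 24278) = √(5969925 + 24278) = √5994203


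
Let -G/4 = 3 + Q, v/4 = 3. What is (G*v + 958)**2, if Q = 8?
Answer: 184900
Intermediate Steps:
v = 12 (v = 4*3 = 12)
G = -44 (G = -4*(3 + 8) = -4*11 = -44)
(G*v + 958)**2 = (-44*12 + 958)**2 = (-528 + 958)**2 = 430**2 = 184900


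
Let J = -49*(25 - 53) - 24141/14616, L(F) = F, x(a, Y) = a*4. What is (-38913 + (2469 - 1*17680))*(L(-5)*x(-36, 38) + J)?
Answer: -19686014141/174 ≈ -1.1314e+8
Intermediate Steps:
x(a, Y) = 4*a
J = 6676337/4872 (J = -49*(-28) - 24141/14616 = 1372 - 1*8047/4872 = 1372 - 8047/4872 = 6676337/4872 ≈ 1370.3)
(-38913 + (2469 - 1*17680))*(L(-5)*x(-36, 38) + J) = (-38913 + (2469 - 1*17680))*(-20*(-36) + 6676337/4872) = (-38913 + (2469 - 17680))*(-5*(-144) + 6676337/4872) = (-38913 - 15211)*(720 + 6676337/4872) = -54124*10184177/4872 = -19686014141/174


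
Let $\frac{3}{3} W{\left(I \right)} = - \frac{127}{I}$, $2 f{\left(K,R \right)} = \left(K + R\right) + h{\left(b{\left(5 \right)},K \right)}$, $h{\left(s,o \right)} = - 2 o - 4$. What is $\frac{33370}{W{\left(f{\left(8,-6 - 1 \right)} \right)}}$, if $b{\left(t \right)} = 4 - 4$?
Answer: $\frac{317015}{127} \approx 2496.2$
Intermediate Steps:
$b{\left(t \right)} = 0$
$h{\left(s,o \right)} = -4 - 2 o$
$f{\left(K,R \right)} = -2 + \frac{R}{2} - \frac{K}{2}$ ($f{\left(K,R \right)} = \frac{\left(K + R\right) - \left(4 + 2 K\right)}{2} = \frac{-4 + R - K}{2} = -2 + \frac{R}{2} - \frac{K}{2}$)
$W{\left(I \right)} = - \frac{127}{I}$
$\frac{33370}{W{\left(f{\left(8,-6 - 1 \right)} \right)}} = \frac{33370}{\left(-127\right) \frac{1}{-2 + \frac{-6 - 1}{2} - 4}} = \frac{33370}{\left(-127\right) \frac{1}{-2 + \frac{1}{2} \left(-7\right) - 4}} = \frac{33370}{\left(-127\right) \frac{1}{-2 - \frac{7}{2} - 4}} = \frac{33370}{\left(-127\right) \frac{1}{- \frac{19}{2}}} = \frac{33370}{\left(-127\right) \left(- \frac{2}{19}\right)} = \frac{33370}{\frac{254}{19}} = 33370 \cdot \frac{19}{254} = \frac{317015}{127}$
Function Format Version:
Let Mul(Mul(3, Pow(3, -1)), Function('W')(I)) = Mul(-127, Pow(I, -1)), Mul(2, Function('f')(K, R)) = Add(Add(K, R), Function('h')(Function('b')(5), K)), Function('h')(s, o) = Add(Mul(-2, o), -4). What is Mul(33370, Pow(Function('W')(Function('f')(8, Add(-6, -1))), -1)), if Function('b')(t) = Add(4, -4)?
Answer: Rational(317015, 127) ≈ 2496.2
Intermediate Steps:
Function('b')(t) = 0
Function('h')(s, o) = Add(-4, Mul(-2, o))
Function('f')(K, R) = Add(-2, Mul(Rational(1, 2), R), Mul(Rational(-1, 2), K)) (Function('f')(K, R) = Mul(Rational(1, 2), Add(Add(K, R), Add(-4, Mul(-2, K)))) = Mul(Rational(1, 2), Add(-4, R, Mul(-1, K))) = Add(-2, Mul(Rational(1, 2), R), Mul(Rational(-1, 2), K)))
Function('W')(I) = Mul(-127, Pow(I, -1))
Mul(33370, Pow(Function('W')(Function('f')(8, Add(-6, -1))), -1)) = Mul(33370, Pow(Mul(-127, Pow(Add(-2, Mul(Rational(1, 2), Add(-6, -1)), Mul(Rational(-1, 2), 8)), -1)), -1)) = Mul(33370, Pow(Mul(-127, Pow(Add(-2, Mul(Rational(1, 2), -7), -4), -1)), -1)) = Mul(33370, Pow(Mul(-127, Pow(Add(-2, Rational(-7, 2), -4), -1)), -1)) = Mul(33370, Pow(Mul(-127, Pow(Rational(-19, 2), -1)), -1)) = Mul(33370, Pow(Mul(-127, Rational(-2, 19)), -1)) = Mul(33370, Pow(Rational(254, 19), -1)) = Mul(33370, Rational(19, 254)) = Rational(317015, 127)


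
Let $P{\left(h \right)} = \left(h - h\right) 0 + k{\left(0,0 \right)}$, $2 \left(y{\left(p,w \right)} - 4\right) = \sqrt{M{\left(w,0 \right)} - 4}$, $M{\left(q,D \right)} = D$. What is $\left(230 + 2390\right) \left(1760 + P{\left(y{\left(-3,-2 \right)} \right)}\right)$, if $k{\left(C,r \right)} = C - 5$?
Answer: $4598100$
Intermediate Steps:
$k{\left(C,r \right)} = -5 + C$ ($k{\left(C,r \right)} = C - 5 = -5 + C$)
$y{\left(p,w \right)} = 4 + i$ ($y{\left(p,w \right)} = 4 + \frac{\sqrt{0 - 4}}{2} = 4 + \frac{\sqrt{-4}}{2} = 4 + \frac{2 i}{2} = 4 + i$)
$P{\left(h \right)} = -5$ ($P{\left(h \right)} = \left(h - h\right) 0 + \left(-5 + 0\right) = 0 \cdot 0 - 5 = 0 - 5 = -5$)
$\left(230 + 2390\right) \left(1760 + P{\left(y{\left(-3,-2 \right)} \right)}\right) = \left(230 + 2390\right) \left(1760 - 5\right) = 2620 \cdot 1755 = 4598100$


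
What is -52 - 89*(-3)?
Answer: 215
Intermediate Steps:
-52 - 89*(-3) = -52 + 267 = 215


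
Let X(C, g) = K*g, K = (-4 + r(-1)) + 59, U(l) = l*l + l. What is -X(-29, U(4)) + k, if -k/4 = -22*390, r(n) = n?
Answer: 33240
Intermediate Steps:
U(l) = l + l² (U(l) = l² + l = l + l²)
k = 34320 (k = -(-88)*390 = -4*(-8580) = 34320)
K = 54 (K = (-4 - 1) + 59 = -5 + 59 = 54)
X(C, g) = 54*g
-X(-29, U(4)) + k = -54*4*(1 + 4) + 34320 = -54*4*5 + 34320 = -54*20 + 34320 = -1*1080 + 34320 = -1080 + 34320 = 33240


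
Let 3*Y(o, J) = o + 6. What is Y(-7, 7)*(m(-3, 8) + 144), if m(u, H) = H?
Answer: -152/3 ≈ -50.667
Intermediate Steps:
Y(o, J) = 2 + o/3 (Y(o, J) = (o + 6)/3 = (6 + o)/3 = 2 + o/3)
Y(-7, 7)*(m(-3, 8) + 144) = (2 + (⅓)*(-7))*(8 + 144) = (2 - 7/3)*152 = -⅓*152 = -152/3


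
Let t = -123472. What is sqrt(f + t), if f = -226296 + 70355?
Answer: I*sqrt(279413) ≈ 528.6*I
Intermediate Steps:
f = -155941
sqrt(f + t) = sqrt(-155941 - 123472) = sqrt(-279413) = I*sqrt(279413)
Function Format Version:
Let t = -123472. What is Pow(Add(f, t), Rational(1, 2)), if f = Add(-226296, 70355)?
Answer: Mul(I, Pow(279413, Rational(1, 2))) ≈ Mul(528.60, I)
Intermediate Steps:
f = -155941
Pow(Add(f, t), Rational(1, 2)) = Pow(Add(-155941, -123472), Rational(1, 2)) = Pow(-279413, Rational(1, 2)) = Mul(I, Pow(279413, Rational(1, 2)))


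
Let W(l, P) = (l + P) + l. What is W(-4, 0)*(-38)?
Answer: 304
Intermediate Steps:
W(l, P) = P + 2*l (W(l, P) = (P + l) + l = P + 2*l)
W(-4, 0)*(-38) = (0 + 2*(-4))*(-38) = (0 - 8)*(-38) = -8*(-38) = 304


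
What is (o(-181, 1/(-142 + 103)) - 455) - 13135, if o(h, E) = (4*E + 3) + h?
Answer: -536956/39 ≈ -13768.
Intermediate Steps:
o(h, E) = 3 + h + 4*E (o(h, E) = (3 + 4*E) + h = 3 + h + 4*E)
(o(-181, 1/(-142 + 103)) - 455) - 13135 = ((3 - 181 + 4/(-142 + 103)) - 455) - 13135 = ((3 - 181 + 4/(-39)) - 455) - 13135 = ((3 - 181 + 4*(-1/39)) - 455) - 13135 = ((3 - 181 - 4/39) - 455) - 13135 = (-6946/39 - 455) - 13135 = -24691/39 - 13135 = -536956/39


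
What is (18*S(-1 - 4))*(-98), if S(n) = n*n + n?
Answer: -35280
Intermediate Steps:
S(n) = n + n**2 (S(n) = n**2 + n = n + n**2)
(18*S(-1 - 4))*(-98) = (18*((-1 - 4)*(1 + (-1 - 4))))*(-98) = (18*(-5*(1 - 5)))*(-98) = (18*(-5*(-4)))*(-98) = (18*20)*(-98) = 360*(-98) = -35280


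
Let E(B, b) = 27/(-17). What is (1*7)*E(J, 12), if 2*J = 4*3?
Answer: -189/17 ≈ -11.118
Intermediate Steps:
J = 6 (J = (4*3)/2 = (1/2)*12 = 6)
E(B, b) = -27/17 (E(B, b) = 27*(-1/17) = -27/17)
(1*7)*E(J, 12) = (1*7)*(-27/17) = 7*(-27/17) = -189/17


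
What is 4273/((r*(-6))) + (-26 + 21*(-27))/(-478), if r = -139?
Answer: 634264/99663 ≈ 6.3641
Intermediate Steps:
4273/((r*(-6))) + (-26 + 21*(-27))/(-478) = 4273/((-139*(-6))) + (-26 + 21*(-27))/(-478) = 4273/834 + (-26 - 567)*(-1/478) = 4273*(1/834) - 593*(-1/478) = 4273/834 + 593/478 = 634264/99663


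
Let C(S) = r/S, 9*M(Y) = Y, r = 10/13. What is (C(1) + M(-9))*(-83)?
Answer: 249/13 ≈ 19.154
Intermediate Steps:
r = 10/13 (r = 10*(1/13) = 10/13 ≈ 0.76923)
M(Y) = Y/9
C(S) = 10/(13*S)
(C(1) + M(-9))*(-83) = ((10/13)/1 + (⅑)*(-9))*(-83) = ((10/13)*1 - 1)*(-83) = (10/13 - 1)*(-83) = -3/13*(-83) = 249/13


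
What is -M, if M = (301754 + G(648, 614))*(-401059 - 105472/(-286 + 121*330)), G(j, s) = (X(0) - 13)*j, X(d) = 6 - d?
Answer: 1181418401770506/9911 ≈ 1.1920e+11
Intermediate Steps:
G(j, s) = -7*j (G(j, s) = ((6 - 1*0) - 13)*j = ((6 + 0) - 13)*j = (6 - 13)*j = -7*j)
M = -1181418401770506/9911 (M = (301754 - 7*648)*(-401059 - 105472/(-286 + 121*330)) = (301754 - 4536)*(-401059 - 105472/(-286 + 39930)) = 297218*(-401059 - 105472/39644) = 297218*(-401059 - 105472*1/39644) = 297218*(-401059 - 26368/9911) = 297218*(-3974922117/9911) = -1181418401770506/9911 ≈ -1.1920e+11)
-M = -1*(-1181418401770506/9911) = 1181418401770506/9911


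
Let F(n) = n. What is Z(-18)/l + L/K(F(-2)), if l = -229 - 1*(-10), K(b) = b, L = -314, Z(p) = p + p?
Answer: 11473/73 ≈ 157.16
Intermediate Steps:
Z(p) = 2*p
l = -219 (l = -229 + 10 = -219)
Z(-18)/l + L/K(F(-2)) = (2*(-18))/(-219) - 314/(-2) = -36*(-1/219) - 314*(-½) = 12/73 + 157 = 11473/73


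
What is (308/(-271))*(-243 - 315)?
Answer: 171864/271 ≈ 634.18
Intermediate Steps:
(308/(-271))*(-243 - 315) = (308*(-1/271))*(-558) = -308/271*(-558) = 171864/271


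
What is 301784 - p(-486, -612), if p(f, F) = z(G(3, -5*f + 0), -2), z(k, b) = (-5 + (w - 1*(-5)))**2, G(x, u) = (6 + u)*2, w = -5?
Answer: 301759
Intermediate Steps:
G(x, u) = 12 + 2*u
z(k, b) = 25 (z(k, b) = (-5 + (-5 - 1*(-5)))**2 = (-5 + (-5 + 5))**2 = (-5 + 0)**2 = (-5)**2 = 25)
p(f, F) = 25
301784 - p(-486, -612) = 301784 - 1*25 = 301784 - 25 = 301759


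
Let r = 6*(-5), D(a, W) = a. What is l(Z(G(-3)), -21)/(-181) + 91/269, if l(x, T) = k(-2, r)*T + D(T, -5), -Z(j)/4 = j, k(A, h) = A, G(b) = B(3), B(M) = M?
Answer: 10822/48689 ≈ 0.22227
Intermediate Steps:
r = -30
G(b) = 3
Z(j) = -4*j
l(x, T) = -T (l(x, T) = -2*T + T = -T)
l(Z(G(-3)), -21)/(-181) + 91/269 = -1*(-21)/(-181) + 91/269 = 21*(-1/181) + 91*(1/269) = -21/181 + 91/269 = 10822/48689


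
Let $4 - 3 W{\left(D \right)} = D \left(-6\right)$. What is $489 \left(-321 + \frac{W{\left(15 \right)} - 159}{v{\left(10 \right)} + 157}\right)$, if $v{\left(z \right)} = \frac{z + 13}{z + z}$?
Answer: $- \frac{497741527}{3163} \approx -1.5736 \cdot 10^{5}$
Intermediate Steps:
$W{\left(D \right)} = \frac{4}{3} + 2 D$ ($W{\left(D \right)} = \frac{4}{3} - \frac{D \left(-6\right)}{3} = \frac{4}{3} - \frac{\left(-6\right) D}{3} = \frac{4}{3} + 2 D$)
$v{\left(z \right)} = \frac{13 + z}{2 z}$
$489 \left(-321 + \frac{W{\left(15 \right)} - 159}{v{\left(10 \right)} + 157}\right) = 489 \left(-321 + \frac{\left(\frac{4}{3} + 2 \cdot 15\right) - 159}{\frac{13 + 10}{2 \cdot 10} + 157}\right) = 489 \left(-321 + \frac{\left(\frac{4}{3} + 30\right) - 159}{\frac{1}{2} \cdot \frac{1}{10} \cdot 23 + 157}\right) = 489 \left(-321 + \frac{\frac{94}{3} - 159}{\frac{23}{20} + 157}\right) = 489 \left(-321 - \frac{383}{3 \cdot \frac{3163}{20}}\right) = 489 \left(-321 - \frac{7660}{9489}\right) = 489 \left(- \frac{3053629}{9489}\right) = - \frac{497741527}{3163}$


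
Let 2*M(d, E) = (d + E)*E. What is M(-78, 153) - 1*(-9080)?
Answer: 29635/2 ≈ 14818.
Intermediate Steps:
M(d, E) = E*(E + d)/2 (M(d, E) = ((d + E)*E)/2 = ((E + d)*E)/2 = (E*(E + d))/2 = E*(E + d)/2)
M(-78, 153) - 1*(-9080) = (½)*153*(153 - 78) - 1*(-9080) = (½)*153*75 + 9080 = 11475/2 + 9080 = 29635/2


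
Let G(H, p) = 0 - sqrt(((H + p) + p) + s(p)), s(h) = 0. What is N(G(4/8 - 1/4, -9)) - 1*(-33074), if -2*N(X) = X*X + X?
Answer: 264663/8 + I*sqrt(71)/4 ≈ 33083.0 + 2.1065*I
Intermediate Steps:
G(H, p) = -sqrt(H + 2*p) (G(H, p) = 0 - sqrt(((H + p) + p) + 0) = 0 - sqrt((H + 2*p) + 0) = 0 - sqrt(H + 2*p) = -sqrt(H + 2*p))
N(X) = -X/2 - X**2/2 (N(X) = -(X*X + X)/2 = -(X**2 + X)/2 = -(X + X**2)/2 = -X/2 - X**2/2)
N(G(4/8 - 1/4, -9)) - 1*(-33074) = -(-sqrt((4/8 - 1/4) + 2*(-9)))*(1 - sqrt((4/8 - 1/4) + 2*(-9)))/2 - 1*(-33074) = -(-sqrt((4*(1/8) - 1*1/4) - 18))*(1 - sqrt((4*(1/8) - 1*1/4) - 18))/2 + 33074 = -(-sqrt((1/2 - 1/4) - 18))*(1 - sqrt((1/2 - 1/4) - 18))/2 + 33074 = -(-sqrt(1/4 - 18))*(1 - sqrt(1/4 - 18))/2 + 33074 = -(-sqrt(-71/4))*(1 - sqrt(-71/4))/2 + 33074 = -(-I*sqrt(71)/2)*(1 - I*sqrt(71)/2)/2 + 33074 = I*sqrt(71)*(1 - I*sqrt(71)/2)/4 + 33074 = 33074 + I*sqrt(71)*(1 - I*sqrt(71)/2)/4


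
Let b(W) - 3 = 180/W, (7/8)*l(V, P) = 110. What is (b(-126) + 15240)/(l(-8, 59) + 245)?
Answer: 106691/2595 ≈ 41.114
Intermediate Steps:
l(V, P) = 880/7 (l(V, P) = (8/7)*110 = 880/7)
b(W) = 3 + 180/W
(b(-126) + 15240)/(l(-8, 59) + 245) = ((3 + 180/(-126)) + 15240)/(880/7 + 245) = ((3 + 180*(-1/126)) + 15240)/(2595/7) = ((3 - 10/7) + 15240)*(7/2595) = (11/7 + 15240)*(7/2595) = (106691/7)*(7/2595) = 106691/2595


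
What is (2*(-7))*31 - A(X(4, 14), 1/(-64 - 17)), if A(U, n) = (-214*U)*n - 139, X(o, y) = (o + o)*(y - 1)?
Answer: -46151/81 ≈ -569.77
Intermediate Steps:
X(o, y) = 2*o*(-1 + y) (X(o, y) = (2*o)*(-1 + y) = 2*o*(-1 + y))
A(U, n) = -139 - 214*U*n (A(U, n) = -214*U*n - 139 = -139 - 214*U*n)
(2*(-7))*31 - A(X(4, 14), 1/(-64 - 17)) = (2*(-7))*31 - (-139 - 214*2*4*(-1 + 14)/(-64 - 17)) = -14*31 - (-139 - 214*2*4*13/(-81)) = -434 - (-139 - 214*104*(-1/81)) = -434 - (-139 + 22256/81) = -434 - 1*10997/81 = -434 - 10997/81 = -46151/81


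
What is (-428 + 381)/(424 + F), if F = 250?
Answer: -47/674 ≈ -0.069733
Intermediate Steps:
(-428 + 381)/(424 + F) = (-428 + 381)/(424 + 250) = -47/674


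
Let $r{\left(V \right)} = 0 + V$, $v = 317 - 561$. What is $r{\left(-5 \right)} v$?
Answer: $1220$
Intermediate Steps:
$v = -244$
$r{\left(V \right)} = V$
$r{\left(-5 \right)} v = \left(-5\right) \left(-244\right) = 1220$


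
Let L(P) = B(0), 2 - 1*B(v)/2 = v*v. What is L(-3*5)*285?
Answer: 1140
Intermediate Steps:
B(v) = 4 - 2*v² (B(v) = 4 - 2*v*v = 4 - 2*v²)
L(P) = 4 (L(P) = 4 - 2*0² = 4 - 2*0 = 4 + 0 = 4)
L(-3*5)*285 = 4*285 = 1140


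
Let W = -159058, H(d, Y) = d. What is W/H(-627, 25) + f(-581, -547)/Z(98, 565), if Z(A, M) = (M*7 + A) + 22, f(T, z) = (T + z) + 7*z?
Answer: 645053311/2555025 ≈ 252.46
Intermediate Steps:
f(T, z) = T + 8*z
Z(A, M) = 22 + A + 7*M (Z(A, M) = (7*M + A) + 22 = (A + 7*M) + 22 = 22 + A + 7*M)
W/H(-627, 25) + f(-581, -547)/Z(98, 565) = -159058/(-627) + (-581 + 8*(-547))/(22 + 98 + 7*565) = -159058*(-1/627) + (-581 - 4376)/(22 + 98 + 3955) = 159058/627 - 4957/4075 = 645053311/2555025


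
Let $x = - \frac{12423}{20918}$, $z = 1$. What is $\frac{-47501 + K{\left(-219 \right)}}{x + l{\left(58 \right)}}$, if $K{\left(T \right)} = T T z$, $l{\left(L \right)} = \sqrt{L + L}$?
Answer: $\frac{23907516888}{10120589011} + \frac{80511541216 \sqrt{29}}{10120589011} \approx 45.202$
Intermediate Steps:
$x = - \frac{12423}{20918}$ ($x = \left(-12423\right) \frac{1}{20918} = - \frac{12423}{20918} \approx -0.59389$)
$l{\left(L \right)} = \sqrt{2} \sqrt{L}$ ($l{\left(L \right)} = \sqrt{2 L} = \sqrt{2} \sqrt{L}$)
$K{\left(T \right)} = T^{2}$ ($K{\left(T \right)} = T T 1 = T^{2} \cdot 1 = T^{2}$)
$\frac{-47501 + K{\left(-219 \right)}}{x + l{\left(58 \right)}} = \frac{-47501 + \left(-219\right)^{2}}{- \frac{12423}{20918} + \sqrt{2} \sqrt{58}} = \frac{-47501 + 47961}{- \frac{12423}{20918} + 2 \sqrt{29}} = \frac{460}{- \frac{12423}{20918} + 2 \sqrt{29}}$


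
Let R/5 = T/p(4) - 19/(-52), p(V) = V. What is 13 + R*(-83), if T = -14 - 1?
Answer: 18429/13 ≈ 1417.6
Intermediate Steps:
T = -15
R = -220/13 (R = 5*(-15/4 - 19/(-52)) = 5*(-15*¼ - 19*(-1/52)) = 5*(-15/4 + 19/52) = 5*(-44/13) = -220/13 ≈ -16.923)
13 + R*(-83) = 13 - 220/13*(-83) = 13 + 18260/13 = 18429/13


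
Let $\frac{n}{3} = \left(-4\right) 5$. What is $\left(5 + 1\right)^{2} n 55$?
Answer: $-118800$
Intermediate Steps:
$n = -60$ ($n = 3 \left(\left(-4\right) 5\right) = 3 \left(-20\right) = -60$)
$\left(5 + 1\right)^{2} n 55 = \left(5 + 1\right)^{2} \left(-60\right) 55 = 6^{2} \left(-60\right) 55 = 36 \left(-60\right) 55 = \left(-2160\right) 55 = -118800$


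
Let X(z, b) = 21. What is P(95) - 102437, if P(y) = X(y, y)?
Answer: -102416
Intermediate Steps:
P(y) = 21
P(95) - 102437 = 21 - 102437 = -102416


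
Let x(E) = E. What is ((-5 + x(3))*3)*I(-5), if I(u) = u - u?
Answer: 0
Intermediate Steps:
I(u) = 0
((-5 + x(3))*3)*I(-5) = ((-5 + 3)*3)*0 = -2*3*0 = -6*0 = 0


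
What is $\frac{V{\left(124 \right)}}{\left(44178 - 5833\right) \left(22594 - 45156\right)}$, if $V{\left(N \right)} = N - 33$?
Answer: $- \frac{91}{865139890} \approx -1.0519 \cdot 10^{-7}$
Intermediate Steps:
$V{\left(N \right)} = -33 + N$ ($V{\left(N \right)} = N - 33 = -33 + N$)
$\frac{V{\left(124 \right)}}{\left(44178 - 5833\right) \left(22594 - 45156\right)} = \frac{-33 + 124}{\left(44178 - 5833\right) \left(22594 - 45156\right)} = \frac{91}{38345 \left(-22562\right)} = \frac{91}{-865139890} = 91 \left(- \frac{1}{865139890}\right) = - \frac{91}{865139890}$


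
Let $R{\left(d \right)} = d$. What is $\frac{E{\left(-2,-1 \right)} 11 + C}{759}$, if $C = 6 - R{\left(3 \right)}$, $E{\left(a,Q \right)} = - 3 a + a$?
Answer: $\frac{47}{759} \approx 0.061924$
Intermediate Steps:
$E{\left(a,Q \right)} = - 2 a$
$C = 3$ ($C = 6 - 3 = 3$)
$\frac{E{\left(-2,-1 \right)} 11 + C}{759} = \frac{\left(-2\right) \left(-2\right) 11 + 3}{759} = \left(4 \cdot 11 + 3\right) \frac{1}{759} = \left(44 + 3\right) \frac{1}{759} = 47 \cdot \frac{1}{759} = \frac{47}{759}$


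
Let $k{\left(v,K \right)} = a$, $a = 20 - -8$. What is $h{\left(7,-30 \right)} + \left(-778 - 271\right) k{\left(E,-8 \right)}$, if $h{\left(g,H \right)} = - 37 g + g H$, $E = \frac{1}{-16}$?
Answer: $-29841$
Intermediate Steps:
$E = - \frac{1}{16} \approx -0.0625$
$a = 28$ ($a = 20 + 8 = 28$)
$k{\left(v,K \right)} = 28$
$h{\left(g,H \right)} = - 37 g + H g$
$h{\left(7,-30 \right)} + \left(-778 - 271\right) k{\left(E,-8 \right)} = 7 \left(-37 - 30\right) + \left(-778 - 271\right) 28 = 7 \left(-67\right) + \left(-778 - 271\right) 28 = -469 - 29372 = -29841$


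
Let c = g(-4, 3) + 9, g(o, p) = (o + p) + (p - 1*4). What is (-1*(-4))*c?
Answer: 28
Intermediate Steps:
g(o, p) = -4 + o + 2*p (g(o, p) = (o + p) + (p - 4) = (o + p) + (-4 + p) = -4 + o + 2*p)
c = 7 (c = (-4 - 4 + 2*3) + 9 = (-4 - 4 + 6) + 9 = -2 + 9 = 7)
(-1*(-4))*c = -1*(-4)*7 = 4*7 = 28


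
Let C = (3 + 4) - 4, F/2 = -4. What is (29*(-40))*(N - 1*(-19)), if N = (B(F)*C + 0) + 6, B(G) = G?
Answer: -1160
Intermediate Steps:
F = -8 (F = 2*(-4) = -8)
C = 3 (C = 7 - 4 = 3)
N = -18 (N = (-8*3 + 0) + 6 = (-24 + 0) + 6 = -24 + 6 = -18)
(29*(-40))*(N - 1*(-19)) = (29*(-40))*(-18 - 1*(-19)) = -1160*(-18 + 19) = -1160*1 = -1160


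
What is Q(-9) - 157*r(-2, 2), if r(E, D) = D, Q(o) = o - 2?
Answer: -325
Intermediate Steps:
Q(o) = -2 + o
Q(-9) - 157*r(-2, 2) = (-2 - 9) - 157*2 = -11 - 314 = -325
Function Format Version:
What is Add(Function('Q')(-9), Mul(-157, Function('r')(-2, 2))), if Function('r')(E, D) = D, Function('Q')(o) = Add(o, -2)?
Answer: -325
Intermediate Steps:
Function('Q')(o) = Add(-2, o)
Add(Function('Q')(-9), Mul(-157, Function('r')(-2, 2))) = Add(Add(-2, -9), Mul(-157, 2)) = Add(-11, -314) = -325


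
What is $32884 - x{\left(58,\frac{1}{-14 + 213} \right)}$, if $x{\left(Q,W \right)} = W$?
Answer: $\frac{6543915}{199} \approx 32884.0$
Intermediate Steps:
$32884 - x{\left(58,\frac{1}{-14 + 213} \right)} = 32884 - \frac{1}{-14 + 213} = 32884 - \frac{1}{199} = \frac{6543915}{199}$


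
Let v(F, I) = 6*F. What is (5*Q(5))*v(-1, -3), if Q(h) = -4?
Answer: 120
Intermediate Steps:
(5*Q(5))*v(-1, -3) = (5*(-4))*(6*(-1)) = -20*(-6) = 120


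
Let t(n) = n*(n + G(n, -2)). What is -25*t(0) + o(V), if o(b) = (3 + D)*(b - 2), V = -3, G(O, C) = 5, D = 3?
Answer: -30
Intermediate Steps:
o(b) = -12 + 6*b (o(b) = (3 + 3)*(b - 2) = 6*(-2 + b) = -12 + 6*b)
t(n) = n*(5 + n) (t(n) = n*(n + 5) = n*(5 + n))
-25*t(0) + o(V) = -0*(5 + 0) + (-12 + 6*(-3)) = -0*5 + (-12 - 18) = -25*0 - 30 = 0 - 30 = -30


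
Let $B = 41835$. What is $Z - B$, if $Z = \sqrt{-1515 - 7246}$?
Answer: $-41835 + i \sqrt{8761} \approx -41835.0 + 93.6 i$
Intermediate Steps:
$Z = i \sqrt{8761}$ ($Z = \sqrt{-8761} = i \sqrt{8761} \approx 93.6 i$)
$Z - B = i \sqrt{8761} - 41835 = -41835 + i \sqrt{8761}$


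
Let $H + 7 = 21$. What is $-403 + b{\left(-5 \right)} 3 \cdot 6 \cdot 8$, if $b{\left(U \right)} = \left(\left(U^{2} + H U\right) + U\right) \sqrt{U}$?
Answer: $-403 - 7200 i \sqrt{5} \approx -403.0 - 16100.0 i$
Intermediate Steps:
$H = 14$ ($H = -7 + 21 = 14$)
$b{\left(U \right)} = \sqrt{U} \left(U^{2} + 15 U\right)$ ($b{\left(U \right)} = \left(\left(U^{2} + 14 U\right) + U\right) \sqrt{U} = \left(U^{2} + 15 U\right) \sqrt{U} = \sqrt{U} \left(U^{2} + 15 U\right)$)
$-403 + b{\left(-5 \right)} 3 \cdot 6 \cdot 8 = -403 + \left(-5\right)^{\frac{3}{2}} \left(15 - 5\right) 3 \cdot 6 \cdot 8 = -403 + - 5 i \sqrt{5} \cdot 10 \cdot 18 \cdot 8 = -403 + - 50 i \sqrt{5} \cdot 144 = -403 - 7200 i \sqrt{5}$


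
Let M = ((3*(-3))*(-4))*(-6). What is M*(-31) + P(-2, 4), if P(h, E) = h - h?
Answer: 6696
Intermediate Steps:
P(h, E) = 0
M = -216 (M = -9*(-4)*(-6) = 36*(-6) = -216)
M*(-31) + P(-2, 4) = -216*(-31) + 0 = 6696 + 0 = 6696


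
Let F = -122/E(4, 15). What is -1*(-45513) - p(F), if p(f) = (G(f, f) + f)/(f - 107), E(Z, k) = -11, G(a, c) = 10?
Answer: 48016447/1055 ≈ 45513.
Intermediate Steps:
F = 122/11 (F = -122/(-11) = -122*(-1/11) = 122/11 ≈ 11.091)
p(f) = (10 + f)/(-107 + f) (p(f) = (10 + f)/(f - 107) = (10 + f)/(-107 + f))
-1*(-45513) - p(F) = -1*(-45513) - (10 + 122/11)/(-107 + 122/11) = 45513 - 232/((-1055/11)*11) = 45513 - (-11)*232/(1055*11) = 45513 - 1*(-232/1055) = 45513 + 232/1055 = 48016447/1055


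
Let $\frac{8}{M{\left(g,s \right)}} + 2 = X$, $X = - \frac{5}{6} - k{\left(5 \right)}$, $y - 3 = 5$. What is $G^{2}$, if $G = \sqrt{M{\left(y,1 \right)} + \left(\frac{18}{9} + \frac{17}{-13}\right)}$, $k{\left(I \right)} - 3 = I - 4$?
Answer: $- \frac{255}{533} \approx -0.47842$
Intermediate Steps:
$k{\left(I \right)} = -1 + I$ ($k{\left(I \right)} = 3 + \left(I - 4\right) = 3 + \left(-4 + I\right) = -1 + I$)
$y = 8$ ($y = 3 + 5 = 8$)
$X = - \frac{29}{6}$ ($X = - \frac{5}{6} - \left(-1 + 5\right) = \left(-5\right) \frac{1}{6} - 4 = - \frac{5}{6} - 4 = - \frac{29}{6} \approx -4.8333$)
$M{\left(g,s \right)} = - \frac{48}{41}$ ($M{\left(g,s \right)} = \frac{8}{-2 - \frac{29}{6}} = \frac{8}{- \frac{41}{6}} = 8 \left(- \frac{6}{41}\right) = - \frac{48}{41}$)
$G = \frac{i \sqrt{135915}}{533}$ ($G = \sqrt{- \frac{48}{41} + \left(\frac{18}{9} + \frac{17}{-13}\right)} = \sqrt{- \frac{48}{41} + \left(18 \cdot \frac{1}{9} + 17 \left(- \frac{1}{13}\right)\right)} = \sqrt{- \frac{48}{41} + \left(2 - \frac{17}{13}\right)} = \sqrt{- \frac{48}{41} + \frac{9}{13}} = \sqrt{- \frac{255}{533}} = \frac{i \sqrt{135915}}{533} \approx 0.69168 i$)
$G^{2} = \left(\frac{i \sqrt{135915}}{533}\right)^{2} = - \frac{255}{533}$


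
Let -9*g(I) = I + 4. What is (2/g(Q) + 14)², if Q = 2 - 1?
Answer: 2704/25 ≈ 108.16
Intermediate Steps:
Q = 1
g(I) = -4/9 - I/9 (g(I) = -(I + 4)/9 = -(4 + I)/9 = -4/9 - I/9)
(2/g(Q) + 14)² = (2/(-4/9 - ⅑*1) + 14)² = (2/(-4/9 - ⅑) + 14)² = (2/(-5/9) + 14)² = (2*(-9/5) + 14)² = (-18/5 + 14)² = (52/5)² = 2704/25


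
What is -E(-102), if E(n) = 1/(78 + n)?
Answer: 1/24 ≈ 0.041667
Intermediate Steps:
-E(-102) = -1/(78 - 102) = -1/(-24) = -1*(-1/24) = 1/24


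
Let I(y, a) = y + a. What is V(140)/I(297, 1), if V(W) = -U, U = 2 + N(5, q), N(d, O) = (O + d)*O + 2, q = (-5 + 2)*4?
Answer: -44/149 ≈ -0.29530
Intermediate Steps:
q = -12 (q = -3*4 = -12)
N(d, O) = 2 + O*(O + d) (N(d, O) = O*(O + d) + 2 = 2 + O*(O + d))
I(y, a) = a + y
U = 88 (U = 2 + (2 + (-12)² - 12*5) = 2 + (2 + 144 - 60) = 2 + 86 = 88)
V(W) = -88 (V(W) = -1*88 = -88)
V(140)/I(297, 1) = -88/(1 + 297) = -88/298 = -88*1/298 = -44/149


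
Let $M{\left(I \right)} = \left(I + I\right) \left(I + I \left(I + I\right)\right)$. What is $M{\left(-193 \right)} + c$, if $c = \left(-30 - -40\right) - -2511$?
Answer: $-28679209$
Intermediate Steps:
$M{\left(I \right)} = 2 I \left(I + 2 I^{2}\right)$ ($M{\left(I \right)} = 2 I \left(I + I 2 I\right) = 2 I \left(I + 2 I^{2}\right)$)
$c = 2521$ ($c = \left(-30 + 40\right) + 2511 = 10 + 2511 = 2521$)
$M{\left(-193 \right)} + c = \left(-193\right)^{2} \left(2 + 4 \left(-193\right)\right) + 2521 = 37249 \left(2 - 772\right) + 2521 = 37249 \left(-770\right) + 2521 = -28681730 + 2521 = -28679209$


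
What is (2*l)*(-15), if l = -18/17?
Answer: 540/17 ≈ 31.765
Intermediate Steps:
l = -18/17 (l = -18*1/17 = -18/17 ≈ -1.0588)
(2*l)*(-15) = (2*(-18/17))*(-15) = -36/17*(-15) = 540/17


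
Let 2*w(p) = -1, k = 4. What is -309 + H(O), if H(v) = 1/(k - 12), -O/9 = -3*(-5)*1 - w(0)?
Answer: -2473/8 ≈ -309.13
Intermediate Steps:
w(p) = -½ (w(p) = (½)*(-1) = -½)
O = -279/2 (O = -9*(-3*(-5)*1 - 1*(-½)) = -9*(15*1 + ½) = -9*(15 + ½) = -9*31/2 = -279/2 ≈ -139.50)
H(v) = -⅛ (H(v) = 1/(4 - 12) = 1/(-8) = -⅛)
-309 + H(O) = -309 - ⅛ = -2473/8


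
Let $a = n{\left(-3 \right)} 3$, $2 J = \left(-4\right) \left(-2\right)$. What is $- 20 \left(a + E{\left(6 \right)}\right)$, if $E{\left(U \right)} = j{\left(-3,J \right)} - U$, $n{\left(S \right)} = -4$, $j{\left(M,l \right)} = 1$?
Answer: $340$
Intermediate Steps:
$J = 4$ ($J = \frac{\left(-4\right) \left(-2\right)}{2} = \frac{1}{2} \cdot 8 = 4$)
$E{\left(U \right)} = 1 - U$
$a = -12$ ($a = \left(-4\right) 3 = -12$)
$- 20 \left(a + E{\left(6 \right)}\right) = - 20 \left(-12 + \left(1 - 6\right)\right) = - 20 \left(-12 - 5\right) = \left(-20\right) \left(-17\right) = 340$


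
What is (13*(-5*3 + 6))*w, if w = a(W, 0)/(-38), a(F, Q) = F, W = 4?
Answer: 234/19 ≈ 12.316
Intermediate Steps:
w = -2/19 (w = 4/(-38) = 4*(-1/38) = -2/19 ≈ -0.10526)
(13*(-5*3 + 6))*w = (13*(-5*3 + 6))*(-2/19) = (13*(-15 + 6))*(-2/19) = (13*(-9))*(-2/19) = -117*(-2/19) = 234/19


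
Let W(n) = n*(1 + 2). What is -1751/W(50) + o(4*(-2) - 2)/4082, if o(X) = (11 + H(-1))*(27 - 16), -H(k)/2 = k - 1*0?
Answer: -137041/11775 ≈ -11.638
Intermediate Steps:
H(k) = -2*k (H(k) = -2*(k - 1*0) = -2*(k + 0) = -2*k)
W(n) = 3*n (W(n) = n*3 = 3*n)
o(X) = 143 (o(X) = (11 - 2*(-1))*(27 - 16) = (11 + 2)*11 = 13*11 = 143)
-1751/W(50) + o(4*(-2) - 2)/4082 = -1751/(3*50) + 143/4082 = -1751/150 + 143*(1/4082) = -1751*1/150 + 11/314 = -1751/150 + 11/314 = -137041/11775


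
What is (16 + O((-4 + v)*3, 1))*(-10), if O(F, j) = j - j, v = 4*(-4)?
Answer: -160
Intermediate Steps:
v = -16
O(F, j) = 0
(16 + O((-4 + v)*3, 1))*(-10) = (16 + 0)*(-10) = 16*(-10) = -160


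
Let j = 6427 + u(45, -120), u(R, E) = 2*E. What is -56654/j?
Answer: -56654/6187 ≈ -9.1569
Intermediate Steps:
j = 6187 (j = 6427 + 2*(-120) = 6427 - 240 = 6187)
-56654/j = -56654/6187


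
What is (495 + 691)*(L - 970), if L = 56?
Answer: -1084004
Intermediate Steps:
(495 + 691)*(L - 970) = (495 + 691)*(56 - 970) = 1186*(-914) = -1084004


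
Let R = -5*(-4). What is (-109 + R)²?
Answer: 7921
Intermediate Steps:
R = 20
(-109 + R)² = (-109 + 20)² = (-89)² = 7921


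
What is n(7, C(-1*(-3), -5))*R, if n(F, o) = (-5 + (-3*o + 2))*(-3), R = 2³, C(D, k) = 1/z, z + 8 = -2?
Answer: 324/5 ≈ 64.800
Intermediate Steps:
z = -10 (z = -8 - 2 = -10)
C(D, k) = -⅒ (C(D, k) = 1/(-10) = -⅒)
R = 8
n(F, o) = 9 + 9*o (n(F, o) = (-5 + (2 - 3*o))*(-3) = (-3 - 3*o)*(-3) = 9 + 9*o)
n(7, C(-1*(-3), -5))*R = (9 + 9*(-⅒))*8 = (9 - 9/10)*8 = (81/10)*8 = 324/5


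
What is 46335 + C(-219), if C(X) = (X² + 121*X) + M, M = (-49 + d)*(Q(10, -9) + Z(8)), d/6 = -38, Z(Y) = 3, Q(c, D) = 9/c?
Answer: 667167/10 ≈ 66717.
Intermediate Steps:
d = -228 (d = 6*(-38) = -228)
M = -10803/10 (M = (-49 - 228)*(9/10 + 3) = -277*(9*(⅒) + 3) = -277*(9/10 + 3) = -277*39/10 = -10803/10 ≈ -1080.3)
C(X) = -10803/10 + X² + 121*X (C(X) = (X² + 121*X) - 10803/10 = -10803/10 + X² + 121*X)
46335 + C(-219) = 46335 + (-10803/10 + (-219)² + 121*(-219)) = 46335 + (-10803/10 + 47961 - 26499) = 46335 + 203817/10 = 667167/10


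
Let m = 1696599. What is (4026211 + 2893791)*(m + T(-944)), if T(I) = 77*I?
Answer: 11237467367822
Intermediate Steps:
(4026211 + 2893791)*(m + T(-944)) = (4026211 + 2893791)*(1696599 + 77*(-944)) = 6920002*(1696599 - 72688) = 6920002*1623911 = 11237467367822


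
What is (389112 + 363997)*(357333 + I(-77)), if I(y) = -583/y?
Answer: 269116400408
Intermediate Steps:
(389112 + 363997)*(357333 + I(-77)) = (389112 + 363997)*(357333 - 583/(-77)) = 753109*(357333 - 583*(-1/77)) = 753109*(357333 + 53/7) = 753109*(2501384/7) = 269116400408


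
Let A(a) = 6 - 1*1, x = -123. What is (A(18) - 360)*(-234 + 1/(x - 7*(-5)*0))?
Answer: 10217965/123 ≈ 83073.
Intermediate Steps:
A(a) = 5 (A(a) = 6 - 1 = 5)
(A(18) - 360)*(-234 + 1/(x - 7*(-5)*0)) = (5 - 360)*(-234 + 1/(-123 - 7*(-5)*0)) = -355*(-234 + 1/(-123 + 35*0)) = -355*(-234 + 1/(-123 + 0)) = -355*(-234 + 1/(-123)) = -355*(-234 - 1/123) = -355*(-28783/123) = 10217965/123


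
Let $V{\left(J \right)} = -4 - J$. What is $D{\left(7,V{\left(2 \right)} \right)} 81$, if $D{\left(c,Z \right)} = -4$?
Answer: $-324$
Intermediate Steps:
$D{\left(7,V{\left(2 \right)} \right)} 81 = \left(-4\right) 81 = -324$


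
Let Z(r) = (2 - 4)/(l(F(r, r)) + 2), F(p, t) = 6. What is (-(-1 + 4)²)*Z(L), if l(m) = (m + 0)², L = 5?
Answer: 9/19 ≈ 0.47368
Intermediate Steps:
l(m) = m²
Z(r) = -1/19 (Z(r) = (2 - 4)/(6² + 2) = -2/(36 + 2) = -2/38 = -2*1/38 = -1/19)
(-(-1 + 4)²)*Z(L) = -(-1 + 4)²*(-1/19) = -1*3²*(-1/19) = -1*9*(-1/19) = -9*(-1/19) = 9/19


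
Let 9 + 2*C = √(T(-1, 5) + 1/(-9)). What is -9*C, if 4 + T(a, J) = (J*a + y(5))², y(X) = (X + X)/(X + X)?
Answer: 81/2 - 3*√107/2 ≈ 24.984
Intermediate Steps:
y(X) = 1 (y(X) = (2*X)/((2*X)) = (2*X)*(1/(2*X)) = 1)
T(a, J) = -4 + (1 + J*a)² (T(a, J) = -4 + (J*a + 1)² = -4 + (1 + J*a)²)
C = -9/2 + √107/6 (C = -9/2 + √((-4 + (1 + 5*(-1))²) + 1/(-9))/2 = -9/2 + √((-4 + (1 - 5)²) - ⅑)/2 = -9/2 + √((-4 + (-4)²) - ⅑)/2 = -9/2 + √((-4 + 16) - ⅑)/2 = -9/2 + √(12 - ⅑)/2 = -9/2 + √(107/9)/2 = -9/2 + (√107/3)/2 = -9/2 + √107/6 ≈ -2.7760)
-9*C = -9*(-9/2 + √107/6) = 81/2 - 3*√107/2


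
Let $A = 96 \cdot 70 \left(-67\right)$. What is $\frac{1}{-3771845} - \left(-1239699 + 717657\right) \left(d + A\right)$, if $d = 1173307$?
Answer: $\frac{1423763397036271829}{3771845} \approx 3.7747 \cdot 10^{11}$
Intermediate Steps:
$A = -450240$ ($A = 6720 \left(-67\right) = -450240$)
$\frac{1}{-3771845} - \left(-1239699 + 717657\right) \left(d + A\right) = \frac{1}{-3771845} - \left(-1239699 + 717657\right) \left(1173307 - 450240\right) = - \frac{1}{3771845} - \left(-522042\right) 723067 = - \frac{1}{3771845} - -377471342814 = - \frac{1}{3771845} + 377471342814 = \frac{1423763397036271829}{3771845}$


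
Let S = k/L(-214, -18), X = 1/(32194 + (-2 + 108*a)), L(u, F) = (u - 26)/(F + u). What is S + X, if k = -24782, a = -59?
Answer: -1855626593/77460 ≈ -23956.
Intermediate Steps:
L(u, F) = (-26 + u)/(F + u)
X = 1/25820 (X = 1/(32194 + (-2 + 108*(-59))) = 1/(32194 + (-2 - 6372)) = 1/(32194 - 6374) = 1/25820 ≈ 3.8730e-5)
S = -359339/15 (S = -24782*(-18 - 214)/(-26 - 214) = -24782/(-240/(-232)) = -24782/((-1/232*(-240))) = -24782/30/29 = -24782*29/30 = -359339/15 ≈ -23956.)
S + X = -359339/15 + 1/25820 = -1855626593/77460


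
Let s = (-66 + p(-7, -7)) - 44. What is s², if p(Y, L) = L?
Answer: 13689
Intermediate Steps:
s = -117 (s = (-66 - 7) - 44 = -73 - 44 = -117)
s² = (-117)² = 13689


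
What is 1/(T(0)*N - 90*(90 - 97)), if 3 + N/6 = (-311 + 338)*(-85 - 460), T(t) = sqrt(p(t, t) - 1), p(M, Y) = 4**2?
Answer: -7/1299712734 - 2453*sqrt(15)/3249281835 ≈ -2.9292e-6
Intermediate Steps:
p(M, Y) = 16
T(t) = sqrt(15) (T(t) = sqrt(16 - 1) = sqrt(15))
N = -88308 (N = -18 + 6*((-311 + 338)*(-85 - 460)) = -18 + 6*(27*(-545)) = -18 + 6*(-14715) = -18 - 88290 = -88308)
1/(T(0)*N - 90*(90 - 97)) = 1/(sqrt(15)*(-88308) - 90*(90 - 97)) = 1/(-88308*sqrt(15) - 90*(-7)) = 1/(-88308*sqrt(15) + 630) = 1/(630 - 88308*sqrt(15))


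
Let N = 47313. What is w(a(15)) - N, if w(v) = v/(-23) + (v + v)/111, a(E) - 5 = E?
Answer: -120791389/2553 ≈ -47314.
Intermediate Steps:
a(E) = 5 + E
w(v) = -65*v/2553 (w(v) = v*(-1/23) + (2*v)*(1/111) = -v/23 + 2*v/111 = -65*v/2553)
w(a(15)) - N = -65*(5 + 15)/2553 - 1*47313 = -65/2553*20 - 47313 = -1300/2553 - 47313 = -120791389/2553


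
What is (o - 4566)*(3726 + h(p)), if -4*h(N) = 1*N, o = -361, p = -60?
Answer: -18431907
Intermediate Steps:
h(N) = -N/4
(o - 4566)*(3726 + h(p)) = (-361 - 4566)*(3726 - ¼*(-60)) = -4927*(3726 + 15) = -4927*3741 = -18431907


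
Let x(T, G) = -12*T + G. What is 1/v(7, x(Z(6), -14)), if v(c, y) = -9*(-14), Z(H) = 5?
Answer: 1/126 ≈ 0.0079365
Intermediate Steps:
x(T, G) = G - 12*T
v(c, y) = 126
1/v(7, x(Z(6), -14)) = 1/126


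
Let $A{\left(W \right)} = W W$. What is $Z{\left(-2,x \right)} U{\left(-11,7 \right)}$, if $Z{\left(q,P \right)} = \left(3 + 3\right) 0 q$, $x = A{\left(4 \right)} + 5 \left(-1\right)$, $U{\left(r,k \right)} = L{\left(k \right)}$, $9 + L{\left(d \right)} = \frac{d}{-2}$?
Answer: $0$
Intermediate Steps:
$A{\left(W \right)} = W^{2}$
$L{\left(d \right)} = -9 - \frac{d}{2}$ ($L{\left(d \right)} = -9 + \frac{d}{-2} = -9 + d \left(- \frac{1}{2}\right) = -9 - \frac{d}{2}$)
$U{\left(r,k \right)} = -9 - \frac{k}{2}$
$x = 11$ ($x = 4^{2} + 5 \left(-1\right) = 16 - 5 = 11$)
$Z{\left(q,P \right)} = 0$ ($Z{\left(q,P \right)} = 6 \cdot 0 q = 0 q = 0$)
$Z{\left(-2,x \right)} U{\left(-11,7 \right)} = 0 \left(-9 - \frac{7}{2}\right) = 0 \left(- \frac{25}{2}\right) = 0$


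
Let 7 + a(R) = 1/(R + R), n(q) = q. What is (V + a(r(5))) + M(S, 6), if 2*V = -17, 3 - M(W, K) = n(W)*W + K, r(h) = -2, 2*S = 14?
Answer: -271/4 ≈ -67.750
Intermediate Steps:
S = 7 (S = (1/2)*14 = 7)
a(R) = -7 + 1/(2*R) (a(R) = -7 + 1/(R + R) = -7 + 1/(2*R))
M(W, K) = 3 - K - W**2 (M(W, K) = 3 - (W*W + K) = 3 - (W**2 + K) = 3 - (K + W**2) = 3 + (-K - W**2) = 3 - K - W**2)
V = -17/2 (V = (1/2)*(-17) = -17/2 ≈ -8.5000)
(V + a(r(5))) + M(S, 6) = (-17/2 + (-7 + (1/2)/(-2))) + (3 - 1*6 - 1*7**2) = (-17/2 + (-7 + (1/2)*(-1/2))) + (3 - 6 - 1*49) = (-17/2 + (-7 - 1/4)) + (3 - 6 - 49) = (-17/2 - 29/4) - 52 = -63/4 - 52 = -271/4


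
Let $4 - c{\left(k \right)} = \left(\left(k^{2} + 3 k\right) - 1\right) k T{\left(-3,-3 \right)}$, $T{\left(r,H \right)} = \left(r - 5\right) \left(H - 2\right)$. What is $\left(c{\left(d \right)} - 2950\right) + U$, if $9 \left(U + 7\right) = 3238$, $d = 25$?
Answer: $- \frac{6314339}{9} \approx -7.0159 \cdot 10^{5}$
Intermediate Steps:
$U = \frac{3175}{9}$ ($U = -7 + \frac{1}{9} \cdot 3238 = -7 + \frac{3238}{9} = \frac{3175}{9} \approx 352.78$)
$T{\left(r,H \right)} = \left(-5 + r\right) \left(-2 + H\right)$
$c{\left(k \right)} = 4 - 40 k \left(-1 + k^{2} + 3 k\right)$ ($c{\left(k \right)} = 4 - \left(\left(k^{2} + 3 k\right) - 1\right) k \left(10 - -15 - -6 - -9\right) = 4 - \left(-1 + k^{2} + 3 k\right) k \left(10 + 15 + 6 + 9\right) = 4 - k \left(-1 + k^{2} + 3 k\right) 40 = 4 - 40 k \left(-1 + k^{2} + 3 k\right)$)
$\left(c{\left(d \right)} - 2950\right) + U = \left(\left(4 - 120 \cdot 25^{2} - 40 \cdot 25^{3} + 40 \cdot 25\right) - 2950\right) + \frac{3175}{9} = \left(\left(4 - 75000 - 625000 + 1000\right) - 2950\right) + \frac{3175}{9} = \left(-698996 - 2950\right) + \frac{3175}{9} = -701946 + \frac{3175}{9} = - \frac{6314339}{9}$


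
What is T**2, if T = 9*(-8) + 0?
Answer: 5184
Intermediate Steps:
T = -72 (T = -72 + 0 = -72)
T**2 = (-72)**2 = 5184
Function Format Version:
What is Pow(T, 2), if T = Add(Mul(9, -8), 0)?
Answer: 5184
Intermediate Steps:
T = -72 (T = Add(-72, 0) = -72)
Pow(T, 2) = Pow(-72, 2) = 5184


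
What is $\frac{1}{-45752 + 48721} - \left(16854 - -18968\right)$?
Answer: $- \frac{106355517}{2969} \approx -35822.0$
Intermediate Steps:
$\frac{1}{-45752 + 48721} - \left(16854 - -18968\right) = \frac{1}{2969} - \left(16854 + 18968\right) = \frac{1}{2969} - 35822 = - \frac{106355517}{2969}$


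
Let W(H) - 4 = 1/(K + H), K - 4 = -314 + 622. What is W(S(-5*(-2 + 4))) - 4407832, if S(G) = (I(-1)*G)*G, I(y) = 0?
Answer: -1375242335/312 ≈ -4.4078e+6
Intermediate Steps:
K = 312 (K = 4 + (-314 + 622) = 4 + 308 = 312)
S(G) = 0 (S(G) = (0*G)*G = 0*G = 0)
W(H) = 4 + 1/(312 + H)
W(S(-5*(-2 + 4))) - 4407832 = (1249 + 4*0)/(312 + 0) - 4407832 = (1249 + 0)/312 - 4407832 = (1/312)*1249 - 4407832 = 1249/312 - 4407832 = -1375242335/312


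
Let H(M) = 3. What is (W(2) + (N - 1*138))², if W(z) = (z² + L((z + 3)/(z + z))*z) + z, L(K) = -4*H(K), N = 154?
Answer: 4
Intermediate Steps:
L(K) = -12 (L(K) = -4*3 = -12)
W(z) = z² - 11*z (W(z) = (z² - 12*z) + z = z² - 11*z)
(W(2) + (N - 1*138))² = (2*(-11 + 2) + (154 - 1*138))² = (2*(-9) + (154 - 138))² = (-18 + 16)² = (-2)² = 4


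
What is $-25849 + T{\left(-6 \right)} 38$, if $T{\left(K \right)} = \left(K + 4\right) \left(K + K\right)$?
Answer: $-24937$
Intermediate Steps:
$T{\left(K \right)} = 2 K \left(4 + K\right)$ ($T{\left(K \right)} = \left(4 + K\right) 2 K = 2 K \left(4 + K\right)$)
$-25849 + T{\left(-6 \right)} 38 = -25849 + 2 \left(-6\right) \left(4 - 6\right) 38 = -25849 + 2 \left(-6\right) \left(-2\right) 38 = -25849 + 24 \cdot 38 = -25849 + 912 = -24937$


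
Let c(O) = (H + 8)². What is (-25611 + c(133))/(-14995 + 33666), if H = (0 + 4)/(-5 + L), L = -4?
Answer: -2069867/1512351 ≈ -1.3686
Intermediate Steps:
H = -4/9 (H = (0 + 4)/(-5 - 4) = 4/(-9) = 4*(-⅑) = -4/9 ≈ -0.44444)
c(O) = 4624/81 (c(O) = (-4/9 + 8)² = (68/9)² = 4624/81)
(-25611 + c(133))/(-14995 + 33666) = (-25611 + 4624/81)/(-14995 + 33666) = -2069867/81/18671 = -2069867/81*1/18671 = -2069867/1512351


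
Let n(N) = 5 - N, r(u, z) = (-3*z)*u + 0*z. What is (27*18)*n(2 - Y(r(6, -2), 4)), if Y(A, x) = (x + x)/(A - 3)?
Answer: 17334/11 ≈ 1575.8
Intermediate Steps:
r(u, z) = -3*u*z (r(u, z) = -3*u*z + 0 = -3*u*z)
Y(A, x) = 2*x/(-3 + A) (Y(A, x) = (2*x)/(-3 + A) = 2*x/(-3 + A))
(27*18)*n(2 - Y(r(6, -2), 4)) = (27*18)*(5 - (2 - 2*4/(-3 - 3*6*(-2)))) = 486*(5 - (2 - 2*4/(-3 + 36))) = 486*(5 - (2 - 2*4/33)) = 486*(5 - (2 - 1*8/33)) = 486*(5 - (2 - 8/33)) = 486*(5 - 1*58/33) = 486*(5 - 58/33) = 486*(107/33) = 17334/11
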